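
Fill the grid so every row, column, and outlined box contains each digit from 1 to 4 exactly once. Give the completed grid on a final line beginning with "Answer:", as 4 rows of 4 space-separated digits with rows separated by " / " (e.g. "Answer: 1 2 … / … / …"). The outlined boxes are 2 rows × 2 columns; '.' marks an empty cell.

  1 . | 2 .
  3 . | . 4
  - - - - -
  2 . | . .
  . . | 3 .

Step 1. [r3c4∈{1}] r3c4's peers cover all but 1 ⇒ r3c4=1.
Step 2. [r4c1∈{4}] r4c1 has the single candidate 4. So r4c1=4.
Step 3. [r2c3∈{1}] nothing but 1 survives at r2c3 ⇒ r2c3=1.
Step 4. [r3c2∈{3}] nothing but 3 survives at r3c2. So r3c2=3.
Step 5. [r4c4∈{2}] r4c4 has the single candidate 2, so r4c4=2.
Step 6. [r4c2∈{1}] r4c2's peers cover all but 1. So r4c2=1.
Step 7. [r1c2∈{4}] only 4 remains possible at r1c2. So r1c2=4.
Step 8. [r2c2∈{2}] only 2 remains possible at r2c2 ⇒ r2c2=2.
Step 9. [r3c3∈{4}] r3c3's peers cover all but 4, so r3c3=4.
Step 10. [r1c4∈{3}] r1c4 is down to just 3. So r1c4=3.

Answer: 1 4 2 3 / 3 2 1 4 / 2 3 4 1 / 4 1 3 2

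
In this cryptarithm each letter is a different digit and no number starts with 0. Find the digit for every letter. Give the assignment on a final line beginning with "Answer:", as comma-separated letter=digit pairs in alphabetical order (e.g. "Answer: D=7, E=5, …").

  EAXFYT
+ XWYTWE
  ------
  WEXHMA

Step 1. [col 1: T + E ≡ A (mod 10)] no forcing yet in column 1 (carry-in 0); T=3 is free and consistent — try it, so T=3.
Step 2. [col 1: T + E ≡ A (mod 10)] column 1 (T + E ≡ A (mod 10), carry-in 0) doesn't pin E yet; pick E=4 and continue. So E=4.
Step 3. [col 1: T + E ≡ A (mod 10)] in column 1 we have T+E≡A with carry-in 0; given T=3, E=4 and digits 3,4 already taken and all letters distinct, that pins A to 7 ⇒ A=7.
Step 4. [col 2: Y + W ≡ M (mod 10)] no forcing yet in column 2 (carry-in 0); Y=9 is free and consistent — try it. So Y=9.
Step 5. [col 2: Y + W ≡ M (mod 10)] column 2 (Y + W ≡ M (mod 10), carry-in 0) doesn't pin M yet; pick M=5 and continue ⇒ M=5.
Step 6. [col 2: Y + W ≡ M (mod 10)] column 2 reads Y+W+carry(0)=M with Y=9, M=5; with digits 3,4,5,7,9 already taken and all letters distinct, the only value for W is 6 ⇒ W=6.
Step 7. [col 3: F + T ≡ H (mod 10)] column 3: given T=3, carry-in 1, and digits 3,4,5,6,7,9 already taken and all letters distinct, F+T≡H (mod 10) forces F=8, so F=8.
Step 8. [col 3: F + T ≡ H (mod 10)] from column 3 (F=8, T=3, carry-in 1, digits 3,4,5,6,7,8,9 already taken and all letters distinct): H must equal 2, so H=2.
Step 9. [col 4: X + Y ≡ X (mod 10)] X=1 is one option consistent with column 4 (X + Y ≡ X (mod 10), carry-in 1) — take it ⇒ X=1.

Answer: A=7, E=4, F=8, H=2, M=5, T=3, W=6, X=1, Y=9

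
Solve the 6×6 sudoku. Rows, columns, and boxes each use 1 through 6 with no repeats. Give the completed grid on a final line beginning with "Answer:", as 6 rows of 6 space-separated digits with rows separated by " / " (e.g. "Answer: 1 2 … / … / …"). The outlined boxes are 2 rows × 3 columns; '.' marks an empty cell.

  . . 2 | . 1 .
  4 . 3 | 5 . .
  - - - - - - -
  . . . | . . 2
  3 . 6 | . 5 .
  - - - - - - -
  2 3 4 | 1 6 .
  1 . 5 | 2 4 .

Step 1. [r1c1∈{5,6}] across col 1, 6 lands solely at r1c1 ⇒ r1c1=6.
Step 2. [r4c4∈{4}] nothing but 4 survives at r4c4. So r4c4=4.
Step 3. [r2c2∈{1}] r2c2 has the single candidate 1 ⇒ r2c2=1.
Step 4. [r1c4∈{3}] r1c4 is down to just 3 ⇒ r1c4=3.
Step 5. [r3c2∈{4,5}] 4 has one home in row 3: r3c2 ⇒ r3c2=4.
Step 6. [r3c4∈{6}] only 6 remains possible at r3c4. So r3c4=6.
Step 7. [r4c2∈{2}] r4c2 is down to just 2. So r4c2=2.
Step 8. [r1c6∈{4}] r1c6's peers cover all but 4. So r1c6=4.
Step 9. [r3c1∈{5}] nothing but 5 survives at r3c1 ⇒ r3c1=5.
Step 10. [r3c5∈{3}] nothing but 3 survives at r3c5, so r3c5=3.
Step 11. [r1c2∈{5}] r1c2 has the single candidate 5 ⇒ r1c2=5.
Step 12. [r2c6∈{6}] only 6 remains possible at r2c6, so r2c6=6.
Step 13. [r4c6∈{1}] nothing but 1 survives at r4c6 ⇒ r4c6=1.
Step 14. [r6c2∈{6}] nothing but 6 survives at r6c2 ⇒ r6c2=6.
Step 15. [r2c5∈{2}] only 2 remains possible at r2c5 ⇒ r2c5=2.
Step 16. [r5c6∈{5}] r5c6 has the single candidate 5 ⇒ r5c6=5.
Step 17. [r3c3∈{1}] only 1 remains possible at r3c3. So r3c3=1.
Step 18. [r6c6∈{3}] only 3 remains possible at r6c6, so r6c6=3.

Answer: 6 5 2 3 1 4 / 4 1 3 5 2 6 / 5 4 1 6 3 2 / 3 2 6 4 5 1 / 2 3 4 1 6 5 / 1 6 5 2 4 3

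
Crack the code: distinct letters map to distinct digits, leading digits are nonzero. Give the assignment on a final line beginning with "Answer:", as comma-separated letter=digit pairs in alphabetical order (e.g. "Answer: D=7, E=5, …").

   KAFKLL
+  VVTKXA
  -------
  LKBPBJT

Step 1. [col 1: L + A ≡ T (mod 10)] column 1 (L + A ≡ T (mod 10), carry-in 0) doesn't pin A yet; pick A=3 and continue. So A=3.
Step 2. [col 1: L + A ≡ T (mod 10)] column 1 (L + A ≡ T (mod 10), carry-in 0) doesn't pin L yet; pick L=1 and continue, so L=1.
Step 3. [col 1: L + A ≡ T (mod 10)] from column 1 (L=1, A=3, carry-in 0, digits 1,3 already taken and all letters distinct): T must equal 4, so T=4.
Step 4. [col 2: L + X ≡ J (mod 10)] several values work for X in column 2 (L + X ≡ J (mod 10), carry-in 0); try X=7 ⇒ X=7.
Step 5. [col 2: L + X ≡ J (mod 10)] from column 2 (L=1, X=7, carry-in 0, digits 1,3,4,7 already taken and all letters distinct): J must equal 8, so J=8.
Step 6. [col 3: K + K ≡ B (mod 10)] column 3 (K + K ≡ B (mod 10), carry-in 0) doesn't pin K yet; pick K=6 and continue ⇒ K=6.
Step 7. [col 3: K + K ≡ B (mod 10)] from column 3 (K=6, carry-in 0, digits 1,3,4,6,7,8 already taken and all letters distinct): B must equal 2 ⇒ B=2.
Step 8. [col 4: F + T ≡ P (mod 10)] no forcing yet in column 4 (carry-in 1); F=0 is free and consistent — try it ⇒ F=0.
Step 9. [col 4: F + T ≡ P (mod 10)] column 4: given F=0, T=4, carry-in 1, and digits 0,1,2,3,4,6,7,8 already taken and all letters distinct, F+T≡P (mod 10) forces P=5, so P=5.
Step 10. [col 5: A + V ≡ B (mod 10)] in column 5 we have A+V≡B with carry-in 0; given A=3, B=2 and digits 0,1,2,3,4,5,6,7,8 already taken and all letters distinct, that pins V to 9. So V=9.

Answer: A=3, B=2, F=0, J=8, K=6, L=1, P=5, T=4, V=9, X=7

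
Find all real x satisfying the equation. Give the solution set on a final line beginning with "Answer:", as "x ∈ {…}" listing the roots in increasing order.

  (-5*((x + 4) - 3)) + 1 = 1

Step 1. [(-5*((x + 4) - 3)) + 1 = 1] peel the +1: subtract 1 from each side, so sub: -5*((x + 4) - 3) = 0.
Step 2. [-5*((x + 4) - 3) = 0] -5·(inner) — divide through by -5 ⇒ div: (x + 4) - 3 = 0.
Step 3. [(x + 4) - 3 = 0] the outer -3 inverts by adding 3, so sub: x + 4 = 3.
Step 4. [x + 4 = 3] 4 comes off first (subtract 4). So sub: x = -1.

Answer: x ∈ {-1}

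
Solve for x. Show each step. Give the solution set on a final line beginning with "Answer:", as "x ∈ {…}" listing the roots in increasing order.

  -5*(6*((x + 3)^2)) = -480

Step 1. [-5*(6*((x + 3)^2)) = -480] leading coefficient -5: divide by -5 ⇒ div: 6*((x + 3)^2) = 96.
Step 2. [6*((x + 3)^2) = 96] LHS = 6·(…); ÷6 both sides ⇒ div: (x + 3)^2 = 16.
Step 3. [(x + 3)^2 = 16] √ both sides: 16 ≥ 0 gives two branches ⇒ sqrt: x + 3 = 4 or -4.
Step 4. [x + 3 = 4 or -4] peel the +3: subtract 3 from each side. So sub: x = 1 or -7.

Answer: x ∈ {-7, 1}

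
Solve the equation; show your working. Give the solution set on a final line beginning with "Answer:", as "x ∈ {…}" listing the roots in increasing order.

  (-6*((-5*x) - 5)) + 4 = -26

Step 1. [(-6*((-5*x) - 5)) + 4 = -26] +4 is outermost — subtract 4 both sides ⇒ sub: -6*((-5*x) - 5) = -30.
Step 2. [-6*((-5*x) - 5) = -30] -6·(inner) — divide through by -6 ⇒ div: (-5*x) - 5 = 5.
Step 3. [(-5*x) - 5 = 5] -5 is outermost — add 5 both sides. So sub: -5*x = 10.
Step 4. [-5*x = 10] -5 out front; divide by -5. So div: x = -2.

Answer: x ∈ {-2}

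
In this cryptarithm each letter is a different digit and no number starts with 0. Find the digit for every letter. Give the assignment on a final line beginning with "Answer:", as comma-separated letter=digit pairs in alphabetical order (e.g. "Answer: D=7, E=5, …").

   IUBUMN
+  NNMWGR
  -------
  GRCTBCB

Step 1. [col 1: N + R ≡ B (mod 10)] column 1 (N + R ≡ B (mod 10), carry-in 0) doesn't pin B yet; pick B=8 and continue. So B=8.
Step 2. [G] adding two 6-digit numbers gives at most 6+1 digits, and here it does — G is that final carry and must be 1 ⇒ G=1.
Step 3. [col 1: N + R ≡ B (mod 10)] column 1 (N + R ≡ B (mod 10), carry-in 0) doesn't pin N yet; pick N=6 and continue ⇒ N=6.
Step 4. [col 1: N + R ≡ B (mod 10)] column 1 reads N+R+carry(0)=B with N=6, B=8; with digits 1,6,8 already taken and all letters distinct, the only value for R is 2, so R=2.
Step 5. [col 2: M + G ≡ C (mod 10)] no forcing yet in column 2 (carry-in 0); M=9 is free and consistent — try it, so M=9.
Step 6. [col 2: M + G ≡ C (mod 10)] column 2: given M=9, G=1, carry-in 0, and digits 1,2,6,8,9 already taken and all letters distinct, M+G≡C (mod 10) forces C=0 ⇒ C=0.
Step 7. [col 3: U + W ≡ B (mod 10)] U=3 is one option consistent with column 3 (U + W ≡ B (mod 10), carry-in 1) — take it. So U=3.
Step 8. [col 3: U + W ≡ B (mod 10)] from column 3 (U=3, B=8, carry-in 1, digits 0,1,2,3,6,8,9 already taken and all letters distinct): W must equal 4, so W=4.
Step 9. [col 4: B + M ≡ T (mod 10)] from column 4 (B=8, M=9, carry-in 0, digits 0,1,2,3,4,6,8,9 already taken and all letters distinct): T must equal 7, so T=7.
Step 10. [col 6: I + N ≡ R (mod 10)] in column 6 we have I+N≡R with carry-in 1; given N=6, R=2 and digits 0,1,2,3,4,6,7,8,9 already taken and all letters distinct, that pins I to 5, so I=5.

Answer: B=8, C=0, G=1, I=5, M=9, N=6, R=2, T=7, U=3, W=4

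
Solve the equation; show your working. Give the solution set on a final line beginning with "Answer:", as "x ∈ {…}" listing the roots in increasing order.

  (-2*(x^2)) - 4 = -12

Step 1. [(-2*(x^2)) - 4 = -12] peel the -4: add 4 from each side, so sub: -2*(x^2) = -8.
Step 2. [-2*(x^2) = -8] -2·(inner) — divide through by -2. So div: x^2 = 4.
Step 3. [x^2 = 4] √ both sides: 4 ≥ 0 gives two branches. So sqrt: x = 2 or -2.

Answer: x ∈ {-2, 2}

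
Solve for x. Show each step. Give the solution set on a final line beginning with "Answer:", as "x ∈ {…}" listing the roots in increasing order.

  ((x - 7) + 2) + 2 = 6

Step 1. [((x - 7) + 2) + 2 = 6] subtract 2: x sits inside (… + 2) ⇒ sub: (x - 7) + 2 = 4.
Step 2. [(x - 7) + 2 = 4] 2 comes off first (subtract 2), so sub: x - 7 = 2.
Step 3. [x - 7 = 2] -7 is outermost — add 7 both sides. So sub: x = 9.

Answer: x ∈ {9}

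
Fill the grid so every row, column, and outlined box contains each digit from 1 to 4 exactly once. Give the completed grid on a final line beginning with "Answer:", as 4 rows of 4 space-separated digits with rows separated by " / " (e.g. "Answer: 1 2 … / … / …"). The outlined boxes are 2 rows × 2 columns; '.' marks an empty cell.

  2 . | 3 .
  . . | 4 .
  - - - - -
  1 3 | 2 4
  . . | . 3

Step 1. [r1c2∈{1,4}] r1c2 is the only open cell in row 1 admitting 4 ⇒ r1c2=4.
Step 2. [r2c4∈{1,2}] across row 2, 2 lands solely at r2c4, so r2c4=2.
Step 3. [r4c1∈{4}] nothing but 4 survives at r4c1. So r4c1=4.
Step 4. [r4c2∈{2}] r4c2 is down to just 2 ⇒ r4c2=2.
Step 5. [r2c1∈{3}] r2c1 has the single candidate 3 ⇒ r2c1=3.
Step 6. [r1c4∈{1}] r1c4's peers cover all but 1 ⇒ r1c4=1.
Step 7. [r4c3∈{1}] r4c3 has the single candidate 1. So r4c3=1.
Step 8. [r2c2∈{1}] r2c2 has the single candidate 1, so r2c2=1.

Answer: 2 4 3 1 / 3 1 4 2 / 1 3 2 4 / 4 2 1 3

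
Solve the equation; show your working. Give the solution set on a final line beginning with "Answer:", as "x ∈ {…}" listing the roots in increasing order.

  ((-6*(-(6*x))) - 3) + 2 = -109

Step 1. [((-6*(-(6*x))) - 3) + 2 = -109] subtract 2: x sits inside (… + 2). So sub: (-6*(-(6*x))) - 3 = -111.
Step 2. [(-6*(-(6*x))) - 3 = -111] 3 comes off first (add 3), so sub: -6*(-(6*x)) = -108.
Step 3. [-6*(-(6*x)) = -108] -6 out front; divide by -6, so div: -(6*x) = 18.
Step 4. [-(6*x) = 18] leading − — multiply by −1 ⇒ neg: 6*x = -18.
Step 5. [6*x = -18] LHS = 6·(…); ÷6 both sides. So div: x = -3.

Answer: x ∈ {-3}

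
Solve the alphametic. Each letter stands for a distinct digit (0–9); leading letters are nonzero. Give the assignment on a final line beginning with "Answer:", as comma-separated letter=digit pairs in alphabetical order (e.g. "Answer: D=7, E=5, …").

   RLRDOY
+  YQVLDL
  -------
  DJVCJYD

Step 1. [col 1: Y + L ≡ D (mod 10)] column 1 (Y + L ≡ D (mod 10), carry-in 0) doesn't pin L yet; pick L=3 and continue. So L=3.
Step 2. [col 1: Y + L ≡ D (mod 10)] no forcing yet in column 1 (carry-in 0); Y=8 is free and consistent — try it. So Y=8.
Step 3. [col 1: Y + L ≡ D (mod 10)] column 1 reads Y+L+carry(0)=D with Y=8, L=3; with digits 3,8 already taken and all letters distinct, the only value for D is 1, so D=1.
Step 4. [col 2: O + D ≡ Y (mod 10)] from column 2 (D=1, Y=8, carry-in 1, digits 1,3,8 already taken and all letters distinct): O must equal 6, so O=6.
Step 5. [col 3: D + L ≡ J (mod 10)] column 3 reads D+L+carry(0)=J with D=1, L=3; with digits 1,3,6,8 already taken and all letters distinct, the only value for J is 4, so J=4.
Step 6. [col 4: R + V ≡ C (mod 10)] column 4 (R + V ≡ C (mod 10), carry-in 0) doesn't pin R yet; pick R=5 and continue. So R=5.
Step 7. [col 4: R + V ≡ C (mod 10)] C=7 is one option consistent with column 4 (R + V ≡ C (mod 10), carry-in 0) — take it, so C=7.
Step 8. [col 4: R + V ≡ C (mod 10)] column 4 reads R+V+carry(0)=C with R=5, C=7; with digits 1,3,4,5,6,7,8 already taken and all letters distinct, the only value for V is 2. So V=2.
Step 9. [col 5: L + Q ≡ V (mod 10)] in column 5 we have L+Q≡V with carry-in 0; given L=3, V=2 and digits 1,2,3,4,5,6,7,8 already taken and all letters distinct, that pins Q to 9 ⇒ Q=9.

Answer: C=7, D=1, J=4, L=3, O=6, Q=9, R=5, V=2, Y=8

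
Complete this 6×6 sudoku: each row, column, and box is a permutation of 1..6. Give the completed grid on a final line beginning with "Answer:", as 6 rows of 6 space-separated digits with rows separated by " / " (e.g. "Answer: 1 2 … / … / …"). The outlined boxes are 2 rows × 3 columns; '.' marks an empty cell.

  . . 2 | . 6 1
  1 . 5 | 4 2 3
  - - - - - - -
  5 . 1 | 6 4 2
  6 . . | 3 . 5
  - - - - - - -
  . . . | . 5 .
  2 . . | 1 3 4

Step 1. [r5c3∈{3,4,6}] col 3 places 3 nowhere but r5c3, so r5c3=3.
Step 2. [r5c2∈{1,4,6}] across row 5, 1 lands solely at r5c2 ⇒ r5c2=1.
Step 3. [r1c1∈{3,4}] in col 1, 3 fits only at r1c1 ⇒ r1c1=3.
Step 4. [r6c2∈{5,6}] 5 has one home in row 6: r6c2. So r6c2=5.
Step 5. [r4c2∈{2,4}] across row 4, 2 lands solely at r4c2 ⇒ r4c2=2.
Step 6. [r5c1∈{4}] r5c1 is down to just 4, so r5c1=4.
Step 7. [r6c3∈{6}] nothing but 6 survives at r6c3. So r6c3=6.
Step 8. [r2c2∈{6}] r2c2 is down to just 6, so r2c2=6.
Step 9. [r5c6∈{6}] r5c6 has the single candidate 6. So r5c6=6.
Step 10. [r1c2∈{4}] nothing but 4 survives at r1c2. So r1c2=4.
Step 11. [r1c4∈{5}] r1c4 has the single candidate 5 ⇒ r1c4=5.
Step 12. [r4c5∈{1}] only 1 remains possible at r4c5, so r4c5=1.
Step 13. [r5c4∈{2}] only 2 remains possible at r5c4 ⇒ r5c4=2.
Step 14. [r4c3∈{4}] nothing but 4 survives at r4c3, so r4c3=4.
Step 15. [r3c2∈{3}] nothing but 3 survives at r3c2 ⇒ r3c2=3.

Answer: 3 4 2 5 6 1 / 1 6 5 4 2 3 / 5 3 1 6 4 2 / 6 2 4 3 1 5 / 4 1 3 2 5 6 / 2 5 6 1 3 4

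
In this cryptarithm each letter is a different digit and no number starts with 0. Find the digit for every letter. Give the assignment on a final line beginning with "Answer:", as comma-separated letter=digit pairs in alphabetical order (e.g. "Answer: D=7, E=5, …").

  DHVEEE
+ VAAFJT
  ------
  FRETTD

Step 1. [col 1: E + T ≡ D (mod 10)] T=1 is one option consistent with column 1 (E + T ≡ D (mod 10), carry-in 0) — take it. So T=1.
Step 2. [col 1: E + T ≡ D (mod 10)] E=2 is one option consistent with column 1 (E + T ≡ D (mod 10), carry-in 0) — take it. So E=2.
Step 3. [col 1: E + T ≡ D (mod 10)] from column 1 (E=2, T=1, carry-in 0, digits 1,2 already taken and all letters distinct): D must equal 3. So D=3.
Step 4. [col 2: E + J ≡ T (mod 10)] column 2 reads E+J+carry(0)=T with E=2, T=1; with digits 1,2,3 already taken and all letters distinct, the only value for J is 9 ⇒ J=9.
Step 5. [col 3: E + F ≡ T (mod 10)] in column 3 we have E+F≡T with carry-in 1; given E=2, T=1 and digits 1,2,3,9 already taken and all letters distinct, that pins F to 8. So F=8.
Step 6. [col 4: V + A ≡ E (mod 10)] column 4 (V + A ≡ E (mod 10), carry-in 1) doesn't pin A yet; pick A=6 and continue, so A=6.
Step 7. [col 4: V + A ≡ E (mod 10)] column 4: given A=6, E=2, carry-in 1, and digits 1,2,3,6,8,9 already taken and all letters distinct, V+A≡E (mod 10) forces V=5. So V=5.
Step 8. [col 5: H + A ≡ R (mod 10)] column 5 (H + A ≡ R (mod 10), carry-in 1) doesn't pin R yet; pick R=7 and continue ⇒ R=7.
Step 9. [col 5: H + A ≡ R (mod 10)] in column 5 we have H+A≡R with carry-in 1; given A=6, R=7 and digits 1,2,3,5,6,7,8,9 already taken and all letters distinct, that pins H to 0. So H=0.

Answer: A=6, D=3, E=2, F=8, H=0, J=9, R=7, T=1, V=5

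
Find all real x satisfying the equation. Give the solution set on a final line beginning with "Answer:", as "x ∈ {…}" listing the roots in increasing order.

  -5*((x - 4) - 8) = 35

Step 1. [-5*((x - 4) - 8) = 35] LHS = -5·(…); ÷-5 both sides, so div: (x - 4) - 8 = -7.
Step 2. [(x - 4) - 8 = -7] 8 comes off first (add 8), so sub: x - 4 = 1.
Step 3. [x - 4 = 1] -4 is outermost — add 4 both sides. So sub: x = 5.

Answer: x ∈ {5}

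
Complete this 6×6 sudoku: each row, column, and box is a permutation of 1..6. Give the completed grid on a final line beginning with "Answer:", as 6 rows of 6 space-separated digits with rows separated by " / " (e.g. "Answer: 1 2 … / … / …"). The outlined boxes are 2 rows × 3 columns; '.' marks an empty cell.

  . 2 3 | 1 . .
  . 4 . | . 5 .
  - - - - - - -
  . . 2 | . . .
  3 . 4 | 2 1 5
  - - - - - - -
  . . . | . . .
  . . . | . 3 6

Step 1. [r5c6∈{1,2,4}] 1 has one home in col 6: r5c6, so r5c6=1.
Step 2. [r6c1∈{1,2,4,5}] in row 6, 2 fits only at r6c1 ⇒ r6c1=2.
Step 3. [r6c4∈{4,5}] 4 has one home in row 6: r6c4. So r6c4=4.
Step 4. [r5c4∈{5}] nothing but 5 survives at r5c4. So r5c4=5.
Step 5. [r5c3∈{6}] nothing but 6 survives at r5c3. So r5c3=6.
Step 6. [r2c3∈{1}] r2c3's peers cover all but 1. So r2c3=1.
Step 7. [r2c1∈{6}] r2c1's peers cover all but 6, so r2c1=6.
Step 8. [r3c4∈{3,6}] across col 4, 6 lands solely at r3c4, so r3c4=6.
Step 9. [r3c6∈{3,4}] r3c6 is the only open cell in row 3 admitting 3. So r3c6=3.
Step 10. [r3c1∈{1,5}] in col 1, 1 fits only at r3c1. So r3c1=1.
Step 11. [r6c2∈{1,5}] r6c2 is the only open cell in row 6 admitting 1 ⇒ r6c2=1.
Step 12. [r1c5∈{4,6}] 6 has one home in row 1: r1c5 ⇒ r1c5=6.
Step 13. [r5c5∈{2}] only 2 remains possible at r5c5. So r5c5=2.
Step 14. [r6c3∈{5}] nothing but 5 survives at r6c3 ⇒ r6c3=5.
Step 15. [r5c1∈{4}] r5c1 has the single candidate 4 ⇒ r5c1=4.
Step 16. [r3c5∈{4}] nothing but 4 survives at r3c5 ⇒ r3c5=4.
Step 17. [r2c6∈{2}] r2c6's peers cover all but 2, so r2c6=2.
Step 18. [r1c6∈{4}] only 4 remains possible at r1c6. So r1c6=4.
Step 19. [r2c4∈{3}] only 3 remains possible at r2c4 ⇒ r2c4=3.
Step 20. [r1c1∈{5}] nothing but 5 survives at r1c1, so r1c1=5.
Step 21. [r3c2∈{5}] r3c2 has the single candidate 5. So r3c2=5.
Step 22. [r5c2∈{3}] r5c2 has the single candidate 3. So r5c2=3.
Step 23. [r4c2∈{6}] r4c2's peers cover all but 6. So r4c2=6.

Answer: 5 2 3 1 6 4 / 6 4 1 3 5 2 / 1 5 2 6 4 3 / 3 6 4 2 1 5 / 4 3 6 5 2 1 / 2 1 5 4 3 6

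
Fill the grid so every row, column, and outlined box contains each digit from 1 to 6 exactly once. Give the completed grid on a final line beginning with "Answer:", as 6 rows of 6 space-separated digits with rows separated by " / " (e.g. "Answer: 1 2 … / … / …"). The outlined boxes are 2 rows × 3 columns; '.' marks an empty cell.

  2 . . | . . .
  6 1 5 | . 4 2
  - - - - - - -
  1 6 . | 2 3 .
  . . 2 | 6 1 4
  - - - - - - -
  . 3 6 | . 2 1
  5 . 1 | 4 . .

Step 1. [r1c3∈{3,4}] r1c3 is the only open cell in col 3 admitting 3 ⇒ r1c3=3.
Step 2. [r1c5∈{5,6}] 5 has one home in col 5: r1c5 ⇒ r1c5=5.
Step 3. [r6c6∈{3,6}] in row 6, 3 fits only at r6c6, so r6c6=3.
Step 4. [r3c3∈{4}] nothing but 4 survives at r3c3. So r3c3=4.
Step 5. [r1c4∈{1}] only 1 remains possible at r1c4 ⇒ r1c4=1.
Step 6. [r5c1∈{4}] only 4 remains possible at r5c1, so r5c1=4.
Step 7. [r6c2∈{2}] r6c2 has the single candidate 2, so r6c2=2.
Step 8. [r1c6∈{6}] only 6 remains possible at r1c6, so r1c6=6.
Step 9. [r3c6∈{5}] nothing but 5 survives at r3c6. So r3c6=5.
Step 10. [r1c2∈{4}] r1c2's peers cover all but 4, so r1c2=4.
Step 11. [r2c4∈{3}] r2c4 has the single candidate 3, so r2c4=3.
Step 12. [r5c4∈{5}] r5c4 has the single candidate 5 ⇒ r5c4=5.
Step 13. [r4c1∈{3}] nothing but 3 survives at r4c1 ⇒ r4c1=3.
Step 14. [r6c5∈{6}] r6c5 is down to just 6, so r6c5=6.
Step 15. [r4c2∈{5}] r4c2 has the single candidate 5 ⇒ r4c2=5.

Answer: 2 4 3 1 5 6 / 6 1 5 3 4 2 / 1 6 4 2 3 5 / 3 5 2 6 1 4 / 4 3 6 5 2 1 / 5 2 1 4 6 3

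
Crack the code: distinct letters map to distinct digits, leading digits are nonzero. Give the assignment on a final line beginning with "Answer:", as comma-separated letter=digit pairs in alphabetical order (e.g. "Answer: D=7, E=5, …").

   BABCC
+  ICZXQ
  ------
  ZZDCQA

Step 1. [col 1: C + Q ≡ A (mod 10)] Q=8 is one option consistent with column 1 (C + Q ≡ A (mod 10), carry-in 0) — take it, so Q=8.
Step 2. [col 1: C + Q ≡ A (mod 10)] C=7 is one option consistent with column 1 (C + Q ≡ A (mod 10), carry-in 0) — take it. So C=7.
Step 3. [col 1: C + Q ≡ A (mod 10)] from column 1 (C=7, Q=8, carry-in 0, digits 7,8 already taken and all letters distinct): A must equal 5, so A=5.
Step 4. [Z] Z is the leading digit of a 6-digit sum of two 5-digit numbers; the final carry is exactly 1 ⇒ Z=1.
Step 5. [col 2: C + X ≡ Q (mod 10)] from column 2 (C=7, Q=8, carry-in 1, digits 1,5,7,8 already taken and all letters distinct): X must equal 0. So X=0.
Step 6. [col 3: B + Z ≡ C (mod 10)] column 3 reads B+Z+carry(0)=C with Z=1, C=7; with digits 0,1,5,7,8 already taken and all letters distinct, the only value for B is 6 ⇒ B=6.
Step 7. [col 4: A + C ≡ D (mod 10)] column 4: given A=5, C=7, carry-in 0, and digits 0,1,5,6,7,8 already taken and all letters distinct, A+C≡D (mod 10) forces D=2. So D=2.
Step 8. [col 5: B + I ≡ Z (mod 10)] column 5 reads B+I+carry(1)=Z with B=6, Z=1; with digits 0,1,2,5,6,7,8 already taken and all letters distinct, the only value for I is 4 ⇒ I=4.

Answer: A=5, B=6, C=7, D=2, I=4, Q=8, X=0, Z=1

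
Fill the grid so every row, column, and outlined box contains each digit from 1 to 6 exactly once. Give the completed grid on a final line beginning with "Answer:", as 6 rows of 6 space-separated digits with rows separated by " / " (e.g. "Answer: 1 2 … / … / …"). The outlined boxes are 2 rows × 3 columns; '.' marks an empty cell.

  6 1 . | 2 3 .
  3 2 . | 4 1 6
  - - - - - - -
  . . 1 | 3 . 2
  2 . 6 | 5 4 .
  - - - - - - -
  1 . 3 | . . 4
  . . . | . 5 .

Step 1. [r6c1∈{4}] only 4 remains possible at r6c1 ⇒ r6c1=4.
Step 2. [r5c4∈{6}] only 6 remains possible at r5c4, so r5c4=6.
Step 3. [r5c2∈{5}] r5c2 has the single candidate 5 ⇒ r5c2=5.
Step 4. [r2c3∈{5}] r2c3's peers cover all but 5, so r2c3=5.
Step 5. [r4c6∈{1}] nothing but 1 survives at r4c6. So r4c6=1.
Step 6. [r1c6∈{5}] r1c6 has the single candidate 5 ⇒ r1c6=5.
Step 7. [r6c6∈{3}] only 3 remains possible at r6c6. So r6c6=3.
Step 8. [r6c3∈{2}] r6c3 is down to just 2 ⇒ r6c3=2.
Step 9. [r3c1∈{5}] r3c1 is down to just 5. So r3c1=5.
Step 10. [r6c2∈{6}] nothing but 6 survives at r6c2. So r6c2=6.
Step 11. [r4c2∈{3}] nothing but 3 survives at r4c2. So r4c2=3.
Step 12. [r3c2∈{4}] r3c2 has the single candidate 4. So r3c2=4.
Step 13. [r6c4∈{1}] nothing but 1 survives at r6c4. So r6c4=1.
Step 14. [r5c5∈{2}] nothing but 2 survives at r5c5, so r5c5=2.
Step 15. [r1c3∈{4}] only 4 remains possible at r1c3, so r1c3=4.
Step 16. [r3c5∈{6}] only 6 remains possible at r3c5, so r3c5=6.

Answer: 6 1 4 2 3 5 / 3 2 5 4 1 6 / 5 4 1 3 6 2 / 2 3 6 5 4 1 / 1 5 3 6 2 4 / 4 6 2 1 5 3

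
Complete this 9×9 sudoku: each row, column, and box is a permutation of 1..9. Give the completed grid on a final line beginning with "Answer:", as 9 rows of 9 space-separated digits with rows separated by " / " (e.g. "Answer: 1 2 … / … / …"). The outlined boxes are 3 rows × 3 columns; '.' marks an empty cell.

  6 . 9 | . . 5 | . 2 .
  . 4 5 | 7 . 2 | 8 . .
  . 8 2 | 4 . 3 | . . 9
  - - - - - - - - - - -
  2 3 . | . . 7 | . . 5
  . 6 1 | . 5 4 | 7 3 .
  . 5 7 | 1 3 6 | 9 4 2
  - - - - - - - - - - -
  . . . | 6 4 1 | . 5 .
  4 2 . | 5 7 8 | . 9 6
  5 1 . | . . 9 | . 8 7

Step 1. [r7c9∈{3}] r7c9's peers cover all but 3. So r7c9=3.
Step 2. [r2c9∈{1}] r2c9's peers cover all but 1, so r2c9=1.
Step 3. [r2c8∈{6}] r2c8 has the single candidate 6. So r2c8=6.
Step 4. [r1c4∈{8}] r1c4's peers cover all but 8. So r1c4=8.
Step 5. [r5c1∈{8,9}] across box 4, 9 lands solely at r5c1. So r5c1=9.
Step 6. [r6c1∈{8}] r6c1 has the single candidate 8. So r6c1=8.
Step 7. [r9c7∈{2,4}] row 9 places 4 nowhere but r9c7 ⇒ r9c7=4.
Step 8. [r7c1∈{7}] only 7 remains possible at r7c1, so r7c1=7.
Step 9. [r9c4∈{2,3}] 3 has one home in col 4: r9c4. So r9c4=3.
Step 10. [r3c1∈{1}] r3c1 is down to just 1, so r3c1=1.
Step 11. [r4c7∈{1,6}] r4c7 is the only open cell in row 4 admitting 6. So r4c7=6.
Step 12. [r4c4∈{9}] r4c4 has the single candidate 9 ⇒ r4c4=9.
Step 13. [r1c5∈{1}] nothing but 1 survives at r1c5. So r1c5=1.
Step 14. [r4c8∈{1}] r4c8's peers cover all but 1. So r4c8=1.
Step 15. [r3c7∈{5}] r3c7's peers cover all but 5. So r3c7=5.
Step 16. [r7c7∈{2}] r7c7 has the single candidate 2. So r7c7=2.
Step 17. [r1c2∈{7}] only 7 remains possible at r1c2 ⇒ r1c2=7.
Step 18. [r4c5∈{8}] r4c5's peers cover all but 8 ⇒ r4c5=8.
Step 19. [r8c3∈{3}] r8c3's peers cover all but 3, so r8c3=3.
Step 20. [r2c5∈{9}] r2c5 has the single candidate 9. So r2c5=9.
Step 21. [r9c3∈{6}] only 6 remains possible at r9c3, so r9c3=6.
Step 22. [r1c7∈{3}] only 3 remains possible at r1c7. So r1c7=3.
Step 23. [r1c9∈{4}] only 4 remains possible at r1c9. So r1c9=4.
Step 24. [r5c4∈{2}] nothing but 2 survives at r5c4, so r5c4=2.
Step 25. [r9c5∈{2}] r9c5's peers cover all but 2, so r9c5=2.
Step 26. [r3c5∈{6}] only 6 remains possible at r3c5, so r3c5=6.
Step 27. [r7c3∈{8}] r7c3's peers cover all but 8, so r7c3=8.
Step 28. [r7c2∈{9}] nothing but 9 survives at r7c2, so r7c2=9.
Step 29. [r3c8∈{7}] r3c8's peers cover all but 7, so r3c8=7.
Step 30. [r2c1∈{3}] r2c1 is down to just 3 ⇒ r2c1=3.
Step 31. [r4c3∈{4}] r4c3 is down to just 4. So r4c3=4.
Step 32. [r8c7∈{1}] nothing but 1 survives at r8c7 ⇒ r8c7=1.
Step 33. [r5c9∈{8}] r5c9's peers cover all but 8 ⇒ r5c9=8.

Answer: 6 7 9 8 1 5 3 2 4 / 3 4 5 7 9 2 8 6 1 / 1 8 2 4 6 3 5 7 9 / 2 3 4 9 8 7 6 1 5 / 9 6 1 2 5 4 7 3 8 / 8 5 7 1 3 6 9 4 2 / 7 9 8 6 4 1 2 5 3 / 4 2 3 5 7 8 1 9 6 / 5 1 6 3 2 9 4 8 7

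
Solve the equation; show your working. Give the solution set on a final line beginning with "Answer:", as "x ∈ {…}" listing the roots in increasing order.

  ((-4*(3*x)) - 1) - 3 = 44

Step 1. [((-4*(3*x)) - 1) - 3 = 44] add 3: x sits inside (… - 3) ⇒ sub: (-4*(3*x)) - 1 = 47.
Step 2. [(-4*(3*x)) - 1 = 47] add 1: x sits inside (… - 1) ⇒ sub: -4*(3*x) = 48.
Step 3. [-4*(3*x) = 48] -4 out front; divide by -4 ⇒ div: 3*x = -12.
Step 4. [3*x = -12] LHS = 3·(…); ÷3 both sides ⇒ div: x = -4.

Answer: x ∈ {-4}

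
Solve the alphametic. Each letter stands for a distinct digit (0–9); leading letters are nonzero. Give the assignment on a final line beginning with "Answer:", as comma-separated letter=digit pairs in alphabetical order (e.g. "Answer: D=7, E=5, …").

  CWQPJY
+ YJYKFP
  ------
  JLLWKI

Step 1. [col 1: Y + P ≡ I (mod 10)] column 1 (Y + P ≡ I (mod 10), carry-in 0) doesn't pin Y yet; pick Y=4 and continue ⇒ Y=4.
Step 2. [col 1: Y + P ≡ I (mod 10)] no forcing yet in column 1 (carry-in 0); I=0 is free and consistent — try it, so I=0.
Step 3. [col 1: Y + P ≡ I (mod 10)] column 1 reads Y+P+carry(0)=I with Y=4, I=0; with digits 0,4 already taken and all letters distinct, the only value for P is 6. So P=6.
Step 4. [col 2: J + F ≡ K (mod 10)] K=9 is one option consistent with column 2 (J + F ≡ K (mod 10), carry-in 1) — take it ⇒ K=9.
Step 5. [col 2: J + F ≡ K (mod 10)] J=7 is one option consistent with column 2 (J + F ≡ K (mod 10), carry-in 1) — take it, so J=7.
Step 6. [col 2: J + F ≡ K (mod 10)] in column 2 we have J+F≡K with carry-in 1; given J=7, K=9 and digits 0,4,6,7,9 already taken and all letters distinct, that pins F to 1. So F=1.
Step 7. [col 3: P + K ≡ W (mod 10)] column 3 reads P+K+carry(0)=W with P=6, K=9; with digits 0,1,4,6,7,9 already taken and all letters distinct, the only value for W is 5. So W=5.
Step 8. [col 4: Q + Y ≡ L (mod 10)] L=3 is one option consistent with column 4 (Q + Y ≡ L (mod 10), carry-in 1) — take it, so L=3.
Step 9. [col 4: Q + Y ≡ L (mod 10)] in column 4 we have Q+Y≡L with carry-in 1; given Y=4, L=3 and digits 0,1,3,4,5,6,7,9 already taken and all letters distinct, that pins Q to 8 ⇒ Q=8.
Step 10. [col 6: C + Y ≡ J (mod 10)] column 6 reads C+Y+carry(1)=J with Y=4, J=7; with digits 0,1,3,4,5,6,7,8,9 already taken and all letters distinct, the only value for C is 2, so C=2.

Answer: C=2, F=1, I=0, J=7, K=9, L=3, P=6, Q=8, W=5, Y=4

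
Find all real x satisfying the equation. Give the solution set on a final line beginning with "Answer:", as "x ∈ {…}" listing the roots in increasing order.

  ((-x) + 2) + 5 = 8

Step 1. [((-x) + 2) + 5 = 8] subtract 5: x sits inside (… + 5), so sub: (-x) + 2 = 3.
Step 2. [(-x) + 2 = 3] 2 comes off first (subtract 2), so sub: -x = 1.
Step 3. [-x = 1] flip signs both sides ⇒ neg: x = -1.

Answer: x ∈ {-1}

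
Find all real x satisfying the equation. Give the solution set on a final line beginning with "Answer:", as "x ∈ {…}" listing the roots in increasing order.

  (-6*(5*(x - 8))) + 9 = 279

Step 1. [(-6*(5*(x - 8))) + 9 = 279] peel the +9: subtract 9 from each side ⇒ sub: -6*(5*(x - 8)) = 270.
Step 2. [-6*(5*(x - 8)) = 270] leading coefficient -6: divide by -6 ⇒ div: 5*(x - 8) = -45.
Step 3. [5*(x - 8) = -45] divide by the outer 5. So div: x - 8 = -9.
Step 4. [x - 8 = -9] 8 comes off first (add 8). So sub: x = -1.

Answer: x ∈ {-1}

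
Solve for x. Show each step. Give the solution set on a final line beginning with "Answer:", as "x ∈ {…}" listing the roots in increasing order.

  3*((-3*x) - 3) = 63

Step 1. [3*((-3*x) - 3) = 63] leading coefficient 3: divide by 3 ⇒ div: (-3*x) - 3 = 21.
Step 2. [(-3*x) - 3 = 21] -3 | LHS and -3 | 21: pull -3 out ⇒ factor: x + 1 = -7.
Step 3. [x + 1 = -7] +1 is outermost — subtract 1 both sides. So sub: x = -8.

Answer: x ∈ {-8}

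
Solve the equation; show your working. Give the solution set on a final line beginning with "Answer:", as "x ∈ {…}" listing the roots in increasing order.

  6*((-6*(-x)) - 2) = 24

Step 1. [6*((-6*(-x)) - 2) = 24] LHS = 6·(…); ÷6 both sides ⇒ div: (-6*(-x)) - 2 = 4.
Step 2. [(-6*(-x)) - 2 = 4] the outer -2 inverts by adding 2, so sub: -6*(-x) = 6.
Step 3. [-6*(-x) = 6] -6 out front; divide by -6, so div: -x = -1.
Step 4. [-x = -1] flip signs both sides. So neg: x = 1.

Answer: x ∈ {1}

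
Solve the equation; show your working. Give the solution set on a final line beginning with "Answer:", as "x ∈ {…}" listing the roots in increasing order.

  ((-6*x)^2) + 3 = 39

Step 1. [((-6*x)^2) + 3 = 39] peel the +3: subtract 3 from each side. So sub: (-6*x)^2 = 36.
Step 2. [(-6*x)^2 = 36] LHS squared, RHS 36 ≥ 0: apply √ (±) ⇒ sqrt: -6*x = 6 or -6.
Step 3. [-6*x = 6 or -6] LHS = -6·(…); ÷-6 both sides ⇒ div: x = -1 or 1.

Answer: x ∈ {-1, 1}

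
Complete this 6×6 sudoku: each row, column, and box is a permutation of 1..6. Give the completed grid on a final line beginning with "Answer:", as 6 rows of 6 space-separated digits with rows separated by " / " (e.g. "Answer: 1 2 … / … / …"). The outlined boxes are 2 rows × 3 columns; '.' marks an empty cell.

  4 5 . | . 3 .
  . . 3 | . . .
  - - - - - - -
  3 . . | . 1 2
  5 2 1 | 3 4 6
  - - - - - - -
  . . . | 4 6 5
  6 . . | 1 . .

Step 1. [r5c3∈{2}] r5c3's peers cover all but 2 ⇒ r5c3=2.
Step 2. [r1c3∈{6}] r1c3 has the single candidate 6 ⇒ r1c3=6.
Step 3. [r2c2∈{1}] r2c2 has the single candidate 1 ⇒ r2c2=1.
Step 4. [r2c4∈{2,5,6}] in row 2, 6 fits only at r2c4 ⇒ r2c4=6.
Step 5. [r3c3∈{4}] r3c3's peers cover all but 4, so r3c3=4.
Step 6. [r2c1∈{2}] r2c1's peers cover all but 2. So r2c1=2.
Step 7. [r6c6∈{3}] r6c6 is down to just 3 ⇒ r6c6=3.
Step 8. [r5c1∈{1}] r5c1 is down to just 1. So r5c1=1.
Step 9. [r1c4∈{2}] only 2 remains possible at r1c4, so r1c4=2.
Step 10. [r2c6∈{4}] r2c6 is down to just 4 ⇒ r2c6=4.
Step 11. [r6c3∈{5}] r6c3's peers cover all but 5, so r6c3=5.
Step 12. [r3c4∈{5}] r3c4's peers cover all but 5, so r3c4=5.
Step 13. [r3c2∈{6}] r3c2's peers cover all but 6 ⇒ r3c2=6.
Step 14. [r6c2∈{4}] r6c2's peers cover all but 4, so r6c2=4.
Step 15. [r1c6∈{1}] r1c6's peers cover all but 1. So r1c6=1.
Step 16. [r6c5∈{2}] nothing but 2 survives at r6c5. So r6c5=2.
Step 17. [r5c2∈{3}] r5c2's peers cover all but 3, so r5c2=3.
Step 18. [r2c5∈{5}] nothing but 5 survives at r2c5 ⇒ r2c5=5.

Answer: 4 5 6 2 3 1 / 2 1 3 6 5 4 / 3 6 4 5 1 2 / 5 2 1 3 4 6 / 1 3 2 4 6 5 / 6 4 5 1 2 3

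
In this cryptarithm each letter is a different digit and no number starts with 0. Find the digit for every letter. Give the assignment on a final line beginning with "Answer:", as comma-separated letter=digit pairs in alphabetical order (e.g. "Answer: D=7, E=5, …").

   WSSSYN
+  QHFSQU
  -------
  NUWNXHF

Step 1. [col 1: N + U ≡ F (mod 10)] several values work for U in column 1 (N + U ≡ F (mod 10), carry-in 0); try U=2. So U=2.
Step 2. [col 1: N + U ≡ F (mod 10)] column 1 (N + U ≡ F (mod 10), carry-in 0) doesn't pin F yet; pick F=3 and continue, so F=3.
Step 3. [col 1: N + U ≡ F (mod 10)] in column 1 we have N+U≡F with carry-in 0; given U=2, F=3 and digits 2,3 already taken and all letters distinct, that pins N to 1, so N=1.
Step 4. [col 2: Y + Q ≡ H (mod 10)] column 2 (Y + Q ≡ H (mod 10), carry-in 0) doesn't pin Y yet; pick Y=6 and continue ⇒ Y=6.
Step 5. [col 2: Y + Q ≡ H (mod 10)] several values work for Q in column 2 (Y + Q ≡ H (mod 10), carry-in 0); try Q=4, so Q=4.
Step 6. [col 2: Y + Q ≡ H (mod 10)] column 2 reads Y+Q+carry(0)=H with Y=6, Q=4; with digits 1,2,3,4,6 already taken and all letters distinct, the only value for H is 0, so H=0.
Step 7. [col 3: S + S ≡ X (mod 10)] no forcing yet in column 3 (carry-in 1); X=5 is free and consistent — try it, so X=5.
Step 8. [col 3: S + S ≡ X (mod 10)] in column 3 we have S+S≡X with carry-in 1; given X=5 and digits 0,1,2,3,4,5,6 already taken and all letters distinct, that pins S to 7, so S=7.
Step 9. [col 5: S + H ≡ W (mod 10)] column 5 reads S+H+carry(1)=W with S=7, H=0; with digits 0,1,2,3,4,5,6,7 already taken and all letters distinct, the only value for W is 8. So W=8.

Answer: F=3, H=0, N=1, Q=4, S=7, U=2, W=8, X=5, Y=6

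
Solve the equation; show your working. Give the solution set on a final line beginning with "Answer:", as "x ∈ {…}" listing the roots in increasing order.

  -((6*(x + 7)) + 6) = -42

Step 1. [-((6*(x + 7)) + 6) = -42] LHS negated; negate both sides, so neg: (6*(x + 7)) + 6 = 42.
Step 2. [(6*(x + 7)) + 6 = 42] subtract 6: x sits inside (… + 6). So sub: 6*(x + 7) = 36.
Step 3. [6*(x + 7) = 36] leading coefficient 6: divide by 6, so div: x + 7 = 6.
Step 4. [x + 7 = 6] peel the +7: subtract 7 from each side, so sub: x = -1.

Answer: x ∈ {-1}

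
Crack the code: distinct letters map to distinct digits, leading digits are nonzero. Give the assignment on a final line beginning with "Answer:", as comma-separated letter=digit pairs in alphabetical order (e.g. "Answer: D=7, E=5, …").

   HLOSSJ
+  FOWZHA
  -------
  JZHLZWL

Step 1. [col 1: J + A ≡ L (mod 10)] no forcing yet in column 1 (carry-in 0); L=8 is free and consistent — try it ⇒ L=8.
Step 2. [col 1: J + A ≡ L (mod 10)] A=7 is one option consistent with column 1 (J + A ≡ L (mod 10), carry-in 0) — take it ⇒ A=7.
Step 3. [col 1: J + A ≡ L (mod 10)] column 1 reads J+A+carry(0)=L with A=7, L=8; with digits 7,8 already taken and all letters distinct, the only value for J is 1 ⇒ J=1.
Step 4. [col 2: S + H ≡ W (mod 10)] H=3 is one option consistent with column 2 (S + H ≡ W (mod 10), carry-in 0) — take it. So H=3.
Step 5. [col 2: S + H ≡ W (mod 10)] column 2 (S + H ≡ W (mod 10), carry-in 0) doesn't pin W yet; pick W=2 and continue. So W=2.
Step 6. [col 2: S + H ≡ W (mod 10)] from column 2 (H=3, W=2, carry-in 0, digits 1,2,3,7,8 already taken and all letters distinct): S must equal 9 ⇒ S=9.
Step 7. [col 3: S + Z ≡ Z (mod 10)] column 3 (S + Z ≡ Z (mod 10), carry-in 1) doesn't pin Z yet; pick Z=0 and continue ⇒ Z=0.
Step 8. [col 4: O + W ≡ L (mod 10)] from column 4 (W=2, L=8, carry-in 1, digits 0,1,2,3,7,8,9 already taken and all letters distinct): O must equal 5 ⇒ O=5.
Step 9. [col 6: H + F ≡ Z (mod 10)] from column 6 (H=3, Z=0, carry-in 1, digits 0,1,2,3,5,7,8,9 already taken and all letters distinct): F must equal 6 ⇒ F=6.

Answer: A=7, F=6, H=3, J=1, L=8, O=5, S=9, W=2, Z=0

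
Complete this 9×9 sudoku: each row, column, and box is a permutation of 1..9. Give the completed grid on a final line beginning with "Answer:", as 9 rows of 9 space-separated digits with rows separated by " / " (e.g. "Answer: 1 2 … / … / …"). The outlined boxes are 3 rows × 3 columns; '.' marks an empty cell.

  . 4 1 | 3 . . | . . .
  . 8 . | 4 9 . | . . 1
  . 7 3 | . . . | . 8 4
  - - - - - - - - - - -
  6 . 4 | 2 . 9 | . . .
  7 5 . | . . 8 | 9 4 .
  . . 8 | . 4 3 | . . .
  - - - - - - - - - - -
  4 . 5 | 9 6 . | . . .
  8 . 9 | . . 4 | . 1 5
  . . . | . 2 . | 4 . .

Step 1. [r4c2∈{1,3}] 3 has one home in box 4: r4c2, so r4c2=3.
Step 2. [r8c4∈{7}] nothing but 7 survives at r8c4, so r8c4=7.
Step 3. [r4c5∈{1,5,7}] in box 5, 7 fits only at r4c5, so r4c5=7.
Step 4. [r6c4∈{1,5,6}] across box 5, 5 lands solely at r6c4. So r6c4=5.
Step 5. [r2c3∈{2,6}] 6 has one home in box 1: r2c3. So r2c3=6.
Step 6. [r5c9∈{2,3,6}] across row 5, 3 lands solely at r5c9. So r5c9=3.
Step 7. [r7c6∈{1}] r7c6's peers cover all but 1. So r7c6=1.
Step 8. [r7c2∈{2}] r7c2 has the single candidate 2, so r7c2=2.
Step 9. [r8c7∈{2,3,6}] in row 8, 2 fits only at r8c7. So r8c7=2.
Step 10. [r3c1∈{2,5,9}] across row 3, 9 lands solely at r3c1 ⇒ r3c1=9.
Step 11. [r3c6∈{2,5,6}] row 3 places 2 nowhere but r3c6 ⇒ r3c6=2.
Step 12. [r1c6∈{5,6,7}] 6 has one home in col 6: r1c6, so r1c6=6.
Step 13. [r4c7∈{1,5,8}] r4c7 is the only open cell in row 4 admitting 1. So r4c7=1.
Step 14. [r7c7∈{3,7,8}] 8 has one home in col 7: r7c7. So r7c7=8.
Step 15. [r7c9∈{7}] only 7 remains possible at r7c9 ⇒ r7c9=7.
Step 16. [r2c7∈{3,5,7}] across col 7, 3 lands solely at r2c7 ⇒ r2c7=3.
Step 17. [r3c7∈{5,6}] row 3 places 6 nowhere but r3c7 ⇒ r3c7=6.
Step 18. [r1c7∈{5,7}] 5 has one home in col 7: r1c7. So r1c7=5.
Step 19. [r1c8∈{2,7,9}] r1c8 is the only open cell in row 1 admitting 7 ⇒ r1c8=7.
Step 20. [r2c8∈{2}] r2c8's peers cover all but 2. So r2c8=2.
Step 21. [r9c8∈{3,6,9}] 9 has one home in col 8: r9c8. So r9c8=9.
Step 22. [r5c5∈{1}] r5c5 is down to just 1. So r5c5=1.
Step 23. [r6c9∈{2,6}] across col 9, 2 lands solely at r6c9. So r6c9=2.
Step 24. [r6c1∈{1}] r6c1 is down to just 1, so r6c1=1.
Step 25. [r3c5∈{5}] r3c5 has the single candidate 5. So r3c5=5.
Step 26. [r9c2∈{1,6}] row 9 places 1 nowhere but r9c2 ⇒ r9c2=1.
Step 27. [r8c5∈{3}] only 3 remains possible at r8c5. So r8c5=3.
Step 28. [r8c2∈{6}] only 6 remains possible at r8c2. So r8c2=6.
Step 29. [r9c3∈{7}] only 7 remains possible at r9c3. So r9c3=7.
Step 30. [r7c8∈{3}] r7c8 has the single candidate 3. So r7c8=3.
Step 31. [r2c1∈{5}] r2c1 is down to just 5. So r2c1=5.
Step 32. [r1c5∈{8}] nothing but 8 survives at r1c5, so r1c5=8.
Step 33. [r5c3∈{2}] r5c3's peers cover all but 2. So r5c3=2.
Step 34. [r9c1∈{3}] r9c1's peers cover all but 3. So r9c1=3.
Step 35. [r2c6∈{7}] r2c6 has the single candidate 7, so r2c6=7.
Step 36. [r1c9∈{9}] r1c9's peers cover all but 9. So r1c9=9.
Step 37. [r6c2∈{9}] r6c2's peers cover all but 9. So r6c2=9.
Step 38. [r9c9∈{6}] r9c9 has the single candidate 6, so r9c9=6.
Step 39. [r9c4∈{8}] r9c4 has the single candidate 8 ⇒ r9c4=8.
Step 40. [r9c6∈{5}] r9c6 has the single candidate 5 ⇒ r9c6=5.
Step 41. [r5c4∈{6}] r5c4's peers cover all but 6, so r5c4=6.
Step 42. [r4c8∈{5}] r4c8's peers cover all but 5. So r4c8=5.
Step 43. [r6c8∈{6}] only 6 remains possible at r6c8. So r6c8=6.
Step 44. [r3c4∈{1}] r3c4 has the single candidate 1. So r3c4=1.
Step 45. [r4c9∈{8}] r4c9's peers cover all but 8. So r4c9=8.
Step 46. [r6c7∈{7}] only 7 remains possible at r6c7 ⇒ r6c7=7.
Step 47. [r1c1∈{2}] r1c1 is down to just 2. So r1c1=2.

Answer: 2 4 1 3 8 6 5 7 9 / 5 8 6 4 9 7 3 2 1 / 9 7 3 1 5 2 6 8 4 / 6 3 4 2 7 9 1 5 8 / 7 5 2 6 1 8 9 4 3 / 1 9 8 5 4 3 7 6 2 / 4 2 5 9 6 1 8 3 7 / 8 6 9 7 3 4 2 1 5 / 3 1 7 8 2 5 4 9 6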